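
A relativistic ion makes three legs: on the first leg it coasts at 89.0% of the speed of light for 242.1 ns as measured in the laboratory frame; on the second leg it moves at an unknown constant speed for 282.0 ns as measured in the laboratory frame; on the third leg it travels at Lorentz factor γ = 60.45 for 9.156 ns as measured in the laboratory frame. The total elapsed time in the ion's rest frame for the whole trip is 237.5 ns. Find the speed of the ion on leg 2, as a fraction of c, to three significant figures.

β = 0.893

Leg 1: β = 0.890; γ = 1/√(1 − 0.890²) = 1/√0.2079 = 2.193; τ_1 = 242.1/2.193 = 110.4 ns.
Leg 2: speed unknown; τ_2 = 282.0/γ_2.
Leg 3: γ = 60.45; τ_3 = 9.156/60.45 = 0.1515 ns.
Total proper time: 110.4 + τ_2 + 0.1515 = 237.5, so τ_2 = 237.5 − 110.5 = 127.0 ns.
γ_2 = 282.0/127.0 = 2.221; β = √(1 − 1/γ²) = √0.7973.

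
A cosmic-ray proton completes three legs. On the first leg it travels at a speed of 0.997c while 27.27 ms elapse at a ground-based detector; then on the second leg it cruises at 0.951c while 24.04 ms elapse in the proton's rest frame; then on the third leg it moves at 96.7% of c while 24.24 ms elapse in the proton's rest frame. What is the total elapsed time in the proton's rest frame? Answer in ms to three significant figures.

τ = 50.4 ms

Leg 1: γ = 1/√(1 − 0.997²) = 1/√0.005991 = 12.92; τ_1 = 27.27/12.92 = 2.111 ms.
Leg 2: 24.04 ms is already measured in the proton's rest frame.
Leg 3: 24.24 ms is already measured in the proton's rest frame.
Total: 2.111 + 24.04 + 24.24 ms.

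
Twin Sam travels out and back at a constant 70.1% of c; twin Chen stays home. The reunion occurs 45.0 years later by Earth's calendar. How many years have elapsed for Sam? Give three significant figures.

τ = 32.1 years

β = 0.701; γ = 1/√(1 − 0.701²) = 1/√0.5086 = 1.402
Sam's clock measures proper time along the trip: τ = Δt/γ = 45.0/1.402 years.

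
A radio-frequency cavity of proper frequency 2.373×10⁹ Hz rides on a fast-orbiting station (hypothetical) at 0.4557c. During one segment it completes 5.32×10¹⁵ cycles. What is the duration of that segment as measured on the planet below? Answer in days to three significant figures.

Δt = 29.2 days

γ = 1/√(1 − 0.4557²) = 1/√0.7923 = 1.123
Proper time for N cycles: τ = N/f = 5.32×10¹⁵/(2.373×10⁹) = 2.242×10⁶ s = 25.95 days.
Lab-frame duration Δt = γτ = 1.123 × 25.95 = 29.15 days.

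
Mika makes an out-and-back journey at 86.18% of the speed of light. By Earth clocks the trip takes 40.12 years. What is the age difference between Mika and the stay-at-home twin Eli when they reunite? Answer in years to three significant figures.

β = 0.8618; γ = 1/√(1 − 0.8618²) = 1/√0.2573 = 1.971
Mika's elapsed proper time: τ = 40.12/1.971 = 20.35 years.
Age gap = Δt − τ = 40.12 − 20.35 years.

Δt − τ = 19.8 years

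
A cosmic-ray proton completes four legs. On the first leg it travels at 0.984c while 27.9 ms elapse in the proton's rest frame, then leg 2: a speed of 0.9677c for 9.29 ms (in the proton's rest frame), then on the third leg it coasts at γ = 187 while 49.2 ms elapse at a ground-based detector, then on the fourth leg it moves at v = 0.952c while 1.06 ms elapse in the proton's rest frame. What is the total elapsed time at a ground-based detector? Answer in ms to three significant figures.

Δt = 246 ms

Leg 1: γ = 1/√(1 − 0.984²) = 1/√0.03174 = 5.613; Δt_1 = 5.613 × 27.9 = 156.6 ms.
Leg 2: γ = 1/√(1 − 0.9677²) = 1/√0.06356 = 3.967; Δt_2 = 3.967 × 9.29 = 36.85 ms.
Leg 3: 49.2 ms is already measured at a ground-based detector.
Leg 4: γ = 1/√(1 − 0.952²) = 1/√0.09370 = 3.267; Δt_4 = 3.267 × 1.06 = 3.463 ms.
Total: 156.6 + 36.85 + 49.20 + 3.463 ms.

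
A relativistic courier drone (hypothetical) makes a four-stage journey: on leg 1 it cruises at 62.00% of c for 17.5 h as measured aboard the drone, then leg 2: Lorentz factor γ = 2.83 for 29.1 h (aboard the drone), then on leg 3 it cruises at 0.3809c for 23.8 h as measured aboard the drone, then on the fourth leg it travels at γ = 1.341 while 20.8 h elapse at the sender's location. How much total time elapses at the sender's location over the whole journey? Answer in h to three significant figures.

Δt = 151 h

Leg 1: β = 0.6200; γ = 1/√(1 − 0.6200²) = 1/√0.6156 = 1.275; Δt_1 = 1.275 × 17.5 = 22.30 h.
Leg 2: γ = 2.83; Δt_2 = 2.830 × 29.1 = 82.35 h.
Leg 3: γ = 1/√(1 − 0.3809²) = 1/√0.8549 = 1.082; Δt_3 = 1.082 × 23.8 = 25.74 h.
Leg 4: 20.8 h is already measured at the sender's location.
Total: 22.30 + 82.35 + 25.74 + 20.80 h.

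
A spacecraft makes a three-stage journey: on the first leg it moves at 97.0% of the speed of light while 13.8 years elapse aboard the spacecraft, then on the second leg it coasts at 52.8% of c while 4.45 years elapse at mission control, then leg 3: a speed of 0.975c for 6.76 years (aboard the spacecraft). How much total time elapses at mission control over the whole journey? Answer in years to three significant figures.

Δt = 91.6 years

Leg 1: β = 0.970; γ = 1/√(1 − 0.970²) = 1/√0.05910 = 4.113; Δt_1 = 4.113 × 13.8 = 56.77 years.
Leg 2: 4.45 years is already measured at mission control.
Leg 3: γ = 1/√(1 − 0.975²) = 1/√0.04938 = 4.500; Δt_3 = 4.500 × 6.76 = 30.42 years.
Total: 56.77 + 4.450 + 30.42 years.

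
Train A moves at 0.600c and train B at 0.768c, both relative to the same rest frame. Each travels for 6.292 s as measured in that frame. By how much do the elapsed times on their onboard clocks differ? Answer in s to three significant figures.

A: γ = 1/√(1 − 0.600²) = 5/4 = 1.250; τ_A = 6.292/1.250 = 5.034 s.
B: γ = 1/√(1 − 0.768²) = 1/√0.4102 = 1.561; τ_B = 6.292/1.561 = 4.030 s.

|τ_A − τ_B| = 1.00 s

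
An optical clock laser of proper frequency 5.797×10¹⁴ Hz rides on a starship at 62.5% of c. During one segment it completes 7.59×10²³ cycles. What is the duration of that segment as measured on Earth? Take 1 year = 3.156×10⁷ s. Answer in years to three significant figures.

Δt = 53.1 years

β = 0.625; γ = 1/√(1 − 0.625²) = 1/√0.6094 = 1.281
Proper time for N cycles: τ = N/f = 7.59×10²³/(5.797×10¹⁴) = 1.309×10⁹ s = 41.49 years.
Lab-frame duration Δt = γτ = 1.281 × 41.49 = 53.14 years.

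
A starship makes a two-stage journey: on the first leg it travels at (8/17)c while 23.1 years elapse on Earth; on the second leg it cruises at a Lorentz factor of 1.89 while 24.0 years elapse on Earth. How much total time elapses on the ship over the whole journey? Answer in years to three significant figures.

Leg 1: γ = 1/√(1 − (8/17)²) = 17/15 ≈ 1.133; τ_1 = 23.1/1.133 = 20.38 years.
Leg 2: γ = 1.89; τ_2 = 24.0/1.890 = 12.70 years.
Total: 20.38 + 12.70 years.

τ = 33.1 years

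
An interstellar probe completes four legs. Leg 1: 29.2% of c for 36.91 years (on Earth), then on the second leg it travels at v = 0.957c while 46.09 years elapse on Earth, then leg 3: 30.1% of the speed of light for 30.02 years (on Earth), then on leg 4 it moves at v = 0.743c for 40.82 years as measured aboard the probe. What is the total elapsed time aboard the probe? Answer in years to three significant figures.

Leg 1: β = 0.292; γ = 1/√(1 − 0.292²) = 1/√0.9147 = 1.046; τ_1 = 36.91/1.046 = 35.30 years.
Leg 2: γ = 1/√(1 − 0.957²) = 1/√0.08415 = 3.447; τ_2 = 46.09/3.447 = 13.37 years.
Leg 3: β = 0.301; γ = 1/√(1 − 0.301²) = 1/√0.9094 = 1.049; τ_3 = 30.02/1.049 = 28.63 years.
Leg 4: 40.82 years is already measured aboard the probe.
Total: 35.30 + 13.37 + 28.63 + 40.82 years.

τ = 118 years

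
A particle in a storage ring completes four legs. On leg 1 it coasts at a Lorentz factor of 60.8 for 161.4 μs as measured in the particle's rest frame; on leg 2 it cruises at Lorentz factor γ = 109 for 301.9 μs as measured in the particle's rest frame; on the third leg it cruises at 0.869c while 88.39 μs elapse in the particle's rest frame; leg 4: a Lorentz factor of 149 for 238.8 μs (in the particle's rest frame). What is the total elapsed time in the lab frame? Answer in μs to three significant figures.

Leg 1: γ = 60.8; Δt_1 = 60.80 × 161.4 = 9813 μs.
Leg 2: γ = 109; Δt_2 = 109.0 × 301.9 = 3.291×10⁴ μs.
Leg 3: γ = 1/√(1 − 0.869²) = 1/√0.2448 = 2.021; Δt_3 = 2.021 × 88.39 = 178.6 μs.
Leg 4: γ = 149; Δt_4 = 149.0 × 238.8 = 3.558×10⁴ μs.
Total: 9813 + 3.291×10⁴ + 178.6 + 3.558×10⁴ μs.

Δt = 7.85×10⁴ μs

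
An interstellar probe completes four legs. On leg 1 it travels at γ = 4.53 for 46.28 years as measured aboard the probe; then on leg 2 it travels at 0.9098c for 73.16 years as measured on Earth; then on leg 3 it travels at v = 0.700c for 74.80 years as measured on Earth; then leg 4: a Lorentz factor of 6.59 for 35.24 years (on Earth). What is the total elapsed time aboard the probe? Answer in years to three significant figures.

τ = 135 years

Leg 1: 46.28 years is already measured aboard the probe.
Leg 2: γ = 1/√(1 − 0.9098²) = 1/√0.1723 = 2.409; τ_2 = 73.16/2.409 = 30.36 years.
Leg 3: γ = 1/√(1 − 0.700²) = 1/√0.5100 = 1.400; τ_3 = 74.80/1.400 = 53.42 years.
Leg 4: γ = 6.59; τ_4 = 35.24/6.590 = 5.347 years.
Total: 46.28 + 30.36 + 53.42 + 5.347 years.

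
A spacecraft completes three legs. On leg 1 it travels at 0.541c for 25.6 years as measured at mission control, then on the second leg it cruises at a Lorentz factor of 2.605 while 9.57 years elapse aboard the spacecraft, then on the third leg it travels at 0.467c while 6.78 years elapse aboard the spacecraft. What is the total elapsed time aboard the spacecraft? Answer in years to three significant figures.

τ = 37.9 years

Leg 1: γ = 1/√(1 − 0.541²) = 1/√0.7073 = 1.189; τ_1 = 25.6/1.189 = 21.53 years.
Leg 2: 9.57 years is already measured aboard the spacecraft.
Leg 3: 6.78 years is already measured aboard the spacecraft.
Total: 21.53 + 9.570 + 6.780 years.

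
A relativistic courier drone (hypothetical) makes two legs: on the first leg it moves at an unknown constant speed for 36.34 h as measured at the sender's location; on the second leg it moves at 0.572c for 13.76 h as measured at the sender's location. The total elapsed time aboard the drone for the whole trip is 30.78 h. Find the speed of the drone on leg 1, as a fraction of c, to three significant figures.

Leg 1: speed unknown; τ_1 = 36.34/γ_1.
Leg 2: γ = 1/√(1 − 0.572²) = 1/√0.6728 = 1.219; τ_2 = 13.76/1.219 = 11.29 h.
Total proper time: τ_1 + 11.29 = 30.78, so τ_1 = 30.78 − 11.29 = 19.49 h.
γ_1 = 36.34/19.49 = 1.864; β = √(1 − 1/γ²) = √0.7123.

β = 0.844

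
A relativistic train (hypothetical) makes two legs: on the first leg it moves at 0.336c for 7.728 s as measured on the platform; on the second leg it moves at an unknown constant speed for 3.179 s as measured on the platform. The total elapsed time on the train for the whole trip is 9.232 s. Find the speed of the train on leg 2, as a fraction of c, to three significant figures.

β = 0.789

Leg 1: γ = 1/√(1 − 0.336²) = 1/√0.8871 = 1.062; τ_1 = 7.728/1.062 = 7.279 s.
Leg 2: speed unknown; τ_2 = 3.179/γ_2.
Total proper time: 7.279 + τ_2 = 9.232, so τ_2 = 9.232 − 7.279 = 1.953 s.
γ_2 = 3.179/1.953 = 1.628; β = √(1 − 1/γ²) = √0.6225.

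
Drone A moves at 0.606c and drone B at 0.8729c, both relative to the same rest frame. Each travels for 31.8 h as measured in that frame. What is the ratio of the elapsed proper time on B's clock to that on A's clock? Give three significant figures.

τ_B/τ_A = 0.613

A: γ = 1/√(1 − 0.606²) = 1/√0.6328 = 1.257. B: γ = 1/√(1 − 0.8729²) = 1/√0.2380 = 2.050.
τ_A/τ_B = γ_B/γ_A = 2.050/1.257 = 1.630, so τ_B/τ_A = 0.6134.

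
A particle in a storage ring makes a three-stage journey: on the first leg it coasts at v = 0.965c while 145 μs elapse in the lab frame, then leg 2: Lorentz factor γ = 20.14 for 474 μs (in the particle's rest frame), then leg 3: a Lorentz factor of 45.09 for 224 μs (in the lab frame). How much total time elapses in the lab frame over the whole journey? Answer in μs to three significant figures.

Δt = 9920 μs

Leg 1: 145 μs is already measured in the lab frame.
Leg 2: γ = 20.14; Δt_2 = 20.14 × 474 = 9546 μs.
Leg 3: 224 μs is already measured in the lab frame.
Total: 145.0 + 9546 + 224.0 μs.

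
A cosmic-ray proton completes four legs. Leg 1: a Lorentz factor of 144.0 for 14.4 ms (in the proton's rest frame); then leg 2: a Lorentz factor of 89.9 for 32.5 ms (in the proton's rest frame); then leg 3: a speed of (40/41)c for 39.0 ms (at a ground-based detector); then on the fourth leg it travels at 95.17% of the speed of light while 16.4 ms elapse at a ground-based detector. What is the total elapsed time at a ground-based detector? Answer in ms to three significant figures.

Leg 1: γ = 144.0; Δt_1 = 144.0 × 14.4 = 2074 ms.
Leg 2: γ = 89.9; Δt_2 = 89.90 × 32.5 = 2922 ms.
Leg 3: 39.0 ms is already measured at a ground-based detector.
Leg 4: 16.4 ms is already measured at a ground-based detector.
Total: 2074 + 2922 + 39.00 + 16.40 ms.

Δt = 5050 ms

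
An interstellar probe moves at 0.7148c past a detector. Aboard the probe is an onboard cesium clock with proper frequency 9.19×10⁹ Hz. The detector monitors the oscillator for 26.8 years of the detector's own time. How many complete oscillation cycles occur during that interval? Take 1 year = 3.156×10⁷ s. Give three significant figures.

γ = 1/√(1 − 0.7148²) = 1/√0.4891 = 1.430
During 26.8 years of lab time, the oscillator's proper time advances by τ = Δt/γ = 26.8/1.430 = 18.74 years = 5.915×10⁸ s.
N = f × τ = 9.19×10⁹ × 5.915×10⁸ = 5.436×10¹⁸.

N = 5.44×10¹⁸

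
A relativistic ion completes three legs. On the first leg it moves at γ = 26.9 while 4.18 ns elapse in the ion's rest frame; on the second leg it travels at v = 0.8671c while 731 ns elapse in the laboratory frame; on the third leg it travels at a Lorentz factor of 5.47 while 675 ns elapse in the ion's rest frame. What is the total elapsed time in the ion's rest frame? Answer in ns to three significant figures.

Leg 1: 4.18 ns is already measured in the ion's rest frame.
Leg 2: γ = 1/√(1 − 0.8671²) = 1/√0.2481 = 2.007; τ_2 = 731/2.007 = 364.1 ns.
Leg 3: 675 ns is already measured in the ion's rest frame.
Total: 4.180 + 364.1 + 675.0 ns.

τ = 1040 ns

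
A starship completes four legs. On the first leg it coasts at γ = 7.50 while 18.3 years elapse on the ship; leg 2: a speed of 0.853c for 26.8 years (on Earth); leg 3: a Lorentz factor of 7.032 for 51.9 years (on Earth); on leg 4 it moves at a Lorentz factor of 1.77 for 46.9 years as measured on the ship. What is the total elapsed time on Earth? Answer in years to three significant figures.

Leg 1: γ = 7.50; Δt_1 = 7.500 × 18.3 = 137.3 years.
Leg 2: 26.8 years is already measured on Earth.
Leg 3: 51.9 years is already measured on Earth.
Leg 4: γ = 1.77; Δt_4 = 1.770 × 46.9 = 83.01 years.
Total: 137.3 + 26.80 + 51.90 + 83.01 years.

Δt = 299 years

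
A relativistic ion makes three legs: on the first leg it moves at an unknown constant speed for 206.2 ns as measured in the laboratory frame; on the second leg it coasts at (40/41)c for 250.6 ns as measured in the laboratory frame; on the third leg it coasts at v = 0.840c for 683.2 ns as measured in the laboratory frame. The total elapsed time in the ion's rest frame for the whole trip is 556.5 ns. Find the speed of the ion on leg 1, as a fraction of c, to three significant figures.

Leg 1: speed unknown; τ_1 = 206.2/γ_1.
Leg 2: γ = 1/√(1 − (40/41)²) = 41/9 ≈ 4.556; τ_2 = 250.6/4.556 = 55.01 ns.
Leg 3: γ = 1/√(1 − 0.840²) = 1/√0.2944 = 1.843; τ_3 = 683.2/1.843 = 370.7 ns.
Total proper time: τ_1 + 55.01 + 370.7 = 556.5, so τ_1 = 556.5 − 425.7 = 130.8 ns.
γ_1 = 206.2/130.8 = 1.577; β = √(1 − 1/γ²) = √0.5976.

β = 0.773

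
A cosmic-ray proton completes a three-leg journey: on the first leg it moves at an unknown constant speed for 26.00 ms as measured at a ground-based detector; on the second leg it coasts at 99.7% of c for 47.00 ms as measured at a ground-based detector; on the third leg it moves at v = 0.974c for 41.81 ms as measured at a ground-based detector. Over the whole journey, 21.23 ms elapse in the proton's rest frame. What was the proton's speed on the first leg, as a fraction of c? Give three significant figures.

β = 0.950

Leg 1: speed unknown; τ_1 = 26.00/γ_1.
Leg 2: β = 0.997; γ = 1/√(1 − 0.997²) = 1/√0.005991 = 12.92; τ_2 = 47.00/12.92 = 3.638 ms.
Leg 3: γ = 1/√(1 − 0.974²) = 1/√0.05132 = 4.414; τ_3 = 41.81/4.414 = 9.472 ms.
Total proper time: τ_1 + 3.638 + 9.472 = 21.23, so τ_1 = 21.23 − 13.11 = 8.120 ms.
γ_1 = 26.00/8.120 = 3.202; β = √(1 − 1/γ²) = √0.9025.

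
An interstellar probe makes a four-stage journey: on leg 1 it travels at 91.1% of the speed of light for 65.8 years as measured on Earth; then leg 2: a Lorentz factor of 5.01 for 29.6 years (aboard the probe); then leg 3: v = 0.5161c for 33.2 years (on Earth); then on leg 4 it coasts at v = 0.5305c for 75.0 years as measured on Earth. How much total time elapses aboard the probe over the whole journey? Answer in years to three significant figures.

Leg 1: β = 0.911; γ = 1/√(1 − 0.911²) = 1/√0.1701 = 2.425; τ_1 = 65.8/2.425 = 27.14 years.
Leg 2: 29.6 years is already measured aboard the probe.
Leg 3: γ = 1/√(1 − 0.5161²) = 1/√0.7336 = 1.168; τ_3 = 33.2/1.168 = 28.44 years.
Leg 4: γ = 1/√(1 − 0.5305²) = 1/√0.7186 = 1.180; τ_4 = 75.0/1.180 = 63.58 years.
Total: 27.14 + 29.60 + 28.44 + 63.58 years.

τ = 149 years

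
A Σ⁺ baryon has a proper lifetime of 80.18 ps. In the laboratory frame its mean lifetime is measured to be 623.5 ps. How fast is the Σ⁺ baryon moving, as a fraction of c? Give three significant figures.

γ = Δt/τ₀ = 623.5/80.18 = 7.776
β = √(1 − 1/γ²) = √(1 − 0.01654) = √0.9835

v = 0.992c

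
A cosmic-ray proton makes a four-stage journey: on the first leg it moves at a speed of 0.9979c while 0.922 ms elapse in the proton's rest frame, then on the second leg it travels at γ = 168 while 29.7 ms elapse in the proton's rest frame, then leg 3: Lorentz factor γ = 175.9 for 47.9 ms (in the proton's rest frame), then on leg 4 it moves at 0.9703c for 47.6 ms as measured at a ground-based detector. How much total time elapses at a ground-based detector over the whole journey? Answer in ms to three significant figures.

Δt = 1.35×10⁴ ms

Leg 1: γ = 1/√(1 − 0.9979²) = 1/√0.004196 = 15.44; Δt_1 = 15.44 × 0.922 = 14.23 ms.
Leg 2: γ = 168; Δt_2 = 168.0 × 29.7 = 4990 ms.
Leg 3: γ = 175.9; Δt_3 = 175.9 × 47.9 = 8426 ms.
Leg 4: 47.6 ms is already measured at a ground-based detector.
Total: 14.23 + 4990 + 8426 + 47.60 ms.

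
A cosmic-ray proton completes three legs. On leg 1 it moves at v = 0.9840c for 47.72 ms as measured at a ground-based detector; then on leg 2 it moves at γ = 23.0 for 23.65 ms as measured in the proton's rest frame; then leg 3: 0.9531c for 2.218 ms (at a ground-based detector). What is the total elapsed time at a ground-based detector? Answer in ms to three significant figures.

Leg 1: 47.72 ms is already measured at a ground-based detector.
Leg 2: γ = 23.0; Δt_2 = 23.00 × 23.65 = 543.9 ms.
Leg 3: 2.218 ms is already measured at a ground-based detector.
Total: 47.72 + 543.9 + 2.218 ms.

Δt = 594 ms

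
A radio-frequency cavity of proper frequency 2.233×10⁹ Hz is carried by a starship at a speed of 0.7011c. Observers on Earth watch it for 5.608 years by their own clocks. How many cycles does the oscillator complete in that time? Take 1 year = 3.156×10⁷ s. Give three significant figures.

N = 2.82×10¹⁷

γ = 1/√(1 − 0.7011²) = 1/√0.5085 = 1.402
During 5.608 years of lab time, the oscillator's proper time advances by τ = Δt/γ = 5.608/1.402 = 3.999 years = 1.262×10⁸ s.
N = f × τ = 2.233×10⁹ × 1.262×10⁸ = 2.818×10¹⁷.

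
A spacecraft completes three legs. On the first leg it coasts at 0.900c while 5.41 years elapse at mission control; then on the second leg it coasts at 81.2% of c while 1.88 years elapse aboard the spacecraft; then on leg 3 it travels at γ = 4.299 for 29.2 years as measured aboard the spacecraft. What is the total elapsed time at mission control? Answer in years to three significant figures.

Leg 1: 5.41 years is already measured at mission control.
Leg 2: β = 0.812; γ = 1/√(1 − 0.812²) = 1/√0.3407 = 1.713; Δt_2 = 1.713 × 1.88 = 3.221 years.
Leg 3: γ = 4.299; Δt_3 = 4.299 × 29.2 = 125.5 years.
Total: 5.410 + 3.221 + 125.5 years.

Δt = 134 years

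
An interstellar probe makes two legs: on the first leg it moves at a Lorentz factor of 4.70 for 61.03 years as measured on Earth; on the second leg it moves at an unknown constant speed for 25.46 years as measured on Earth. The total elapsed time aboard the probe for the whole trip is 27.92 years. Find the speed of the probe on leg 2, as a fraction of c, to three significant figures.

β = 0.810

Leg 1: γ = 4.70; τ_1 = 61.03/4.700 = 12.99 years.
Leg 2: speed unknown; τ_2 = 25.46/γ_2.
Total proper time: 12.99 + τ_2 = 27.92, so τ_2 = 27.92 − 12.99 = 14.93 years.
γ_2 = 25.46/14.93 = 1.705; β = √(1 − 1/γ²) = √0.6559.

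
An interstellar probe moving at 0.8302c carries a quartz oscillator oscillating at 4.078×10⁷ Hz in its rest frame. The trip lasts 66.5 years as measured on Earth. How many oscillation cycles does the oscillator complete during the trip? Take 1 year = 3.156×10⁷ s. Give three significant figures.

N = 4.77×10¹⁶

γ = 1/√(1 − 0.8302²) = 1/√0.3108 = 1.794
The oscillator's own cycle count is N = f × τ where τ is the proper time aboard the probe. τ = Δt/γ = 66.5/1.794 = 37.07 years = 1.170×10⁹ s.
N = 4.078×10⁷ × 1.170×10⁹ = 4.771×10¹⁶.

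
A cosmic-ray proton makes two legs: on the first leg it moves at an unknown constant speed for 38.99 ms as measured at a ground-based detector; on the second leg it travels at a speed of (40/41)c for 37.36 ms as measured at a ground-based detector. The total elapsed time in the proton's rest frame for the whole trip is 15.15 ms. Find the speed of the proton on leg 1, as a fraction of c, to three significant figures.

β = 0.984

Leg 1: speed unknown; τ_1 = 38.99/γ_1.
Leg 2: γ = 1/√(1 − (40/41)²) = 41/9 ≈ 4.556; τ_2 = 37.36/4.556 = 8.201 ms.
Total proper time: τ_1 + 8.201 = 15.15, so τ_1 = 15.15 − 8.201 = 6.949 ms.
γ_1 = 38.99/6.949 = 5.611; β = √(1 − 1/γ²) = √0.9682.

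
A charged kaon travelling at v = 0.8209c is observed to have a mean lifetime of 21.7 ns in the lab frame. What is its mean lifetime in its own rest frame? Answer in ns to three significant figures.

τ₀ = 12.4 ns

γ = 1/√(1 − 0.8209²) = 1/√0.3261 = 1.751
The lab-frame lifetime is the dilated interval; the proper lifetime is τ₀ = Δt/γ = 21.7/1.751 ns.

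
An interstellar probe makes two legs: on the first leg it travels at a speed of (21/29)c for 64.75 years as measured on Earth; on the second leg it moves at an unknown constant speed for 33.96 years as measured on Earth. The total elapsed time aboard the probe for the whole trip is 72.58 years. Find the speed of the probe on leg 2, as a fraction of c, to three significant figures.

Leg 1: γ = 1/√(1 − (21/29)²) = 29/20 = 1.450; τ_1 = 64.75/1.450 = 44.66 years.
Leg 2: speed unknown; τ_2 = 33.96/γ_2.
Total proper time: 44.66 + τ_2 = 72.58, so τ_2 = 72.58 − 44.66 = 27.92 years.
γ_2 = 33.96/27.92 = 1.216; β = √(1 − 1/γ²) = √0.3238.

β = 0.569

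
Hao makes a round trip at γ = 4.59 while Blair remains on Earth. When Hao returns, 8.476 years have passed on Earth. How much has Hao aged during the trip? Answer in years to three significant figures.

γ = 4.59
Hao's clock measures proper time along the trip: τ = Δt/γ = 8.476/4.590 years.

τ = 1.85 years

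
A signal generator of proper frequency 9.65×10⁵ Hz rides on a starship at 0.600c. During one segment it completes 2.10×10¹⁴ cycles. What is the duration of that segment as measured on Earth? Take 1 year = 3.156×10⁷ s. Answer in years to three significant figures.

γ = 1/√(1 − 0.600²) = 5/4 = 1.250
Proper time for N cycles: τ = N/f = 2.10×10¹⁴/(9.65×10⁵) = 2.176×10⁸ s = 6.895 years.
Lab-frame duration Δt = γτ = 1.250 × 6.895 = 8.619 years.

Δt = 8.62 years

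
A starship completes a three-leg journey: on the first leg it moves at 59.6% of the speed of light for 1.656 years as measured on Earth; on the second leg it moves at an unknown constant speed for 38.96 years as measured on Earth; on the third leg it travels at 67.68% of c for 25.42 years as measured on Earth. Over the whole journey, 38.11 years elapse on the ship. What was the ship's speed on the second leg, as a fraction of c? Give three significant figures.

β = 0.886

Leg 1: β = 0.596; γ = 1/√(1 − 0.596²) = 1/√0.6448 = 1.245; τ_1 = 1.656/1.245 = 1.330 years.
Leg 2: speed unknown; τ_2 = 38.96/γ_2.
Leg 3: β = 0.6768; γ = 1/√(1 − 0.6768²) = 1/√0.5419 = 1.358; τ_3 = 25.42/1.358 = 18.71 years.
Total proper time: 1.330 + τ_2 + 18.71 = 38.11, so τ_2 = 38.11 − 20.04 = 18.07 years.
γ_2 = 38.96/18.07 = 2.156; β = √(1 − 1/γ²) = √0.7850.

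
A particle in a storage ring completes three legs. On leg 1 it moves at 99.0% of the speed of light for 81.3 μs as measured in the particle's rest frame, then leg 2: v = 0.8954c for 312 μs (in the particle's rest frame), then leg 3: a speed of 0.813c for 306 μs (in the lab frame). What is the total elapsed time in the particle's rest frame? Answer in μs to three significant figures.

τ = 571 μs

Leg 1: 81.3 μs is already measured in the particle's rest frame.
Leg 2: 312 μs is already measured in the particle's rest frame.
Leg 3: γ = 1/√(1 − 0.813²) = 1/√0.3390 = 1.717; τ_3 = 306/1.717 = 178.2 μs.
Total: 81.30 + 312.0 + 178.2 μs.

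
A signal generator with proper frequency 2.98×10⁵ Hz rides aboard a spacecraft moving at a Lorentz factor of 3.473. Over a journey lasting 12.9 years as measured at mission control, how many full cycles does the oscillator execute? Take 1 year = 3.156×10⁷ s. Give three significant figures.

N = 3.49×10¹³

γ = 3.473
The oscillator's own cycle count is N = f × τ where τ is the proper time aboard the spacecraft. τ = Δt/γ = 12.9/3.473 = 3.714 years = 1.172×10⁸ s.
N = 2.98×10⁵ × 1.172×10⁸ = 3.493×10¹³.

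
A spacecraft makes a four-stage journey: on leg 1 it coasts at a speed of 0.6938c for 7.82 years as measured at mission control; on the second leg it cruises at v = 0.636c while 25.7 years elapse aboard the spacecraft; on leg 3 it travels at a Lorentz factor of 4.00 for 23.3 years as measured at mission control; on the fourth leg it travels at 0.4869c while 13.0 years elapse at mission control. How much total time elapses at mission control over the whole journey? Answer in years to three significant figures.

Δt = 77.4 years

Leg 1: 7.82 years is already measured at mission control.
Leg 2: γ = 1/√(1 − 0.636²) = 1/√0.5955 = 1.296; Δt_2 = 1.296 × 25.7 = 33.30 years.
Leg 3: 23.3 years is already measured at mission control.
Leg 4: 13.0 years is already measured at mission control.
Total: 7.820 + 33.30 + 23.30 + 13.00 years.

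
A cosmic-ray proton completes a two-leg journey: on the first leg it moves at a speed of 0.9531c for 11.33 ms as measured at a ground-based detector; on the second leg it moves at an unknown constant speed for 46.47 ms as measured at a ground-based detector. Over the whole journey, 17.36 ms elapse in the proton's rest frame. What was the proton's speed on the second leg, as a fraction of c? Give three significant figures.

β = 0.954

Leg 1: γ = 1/√(1 − 0.9531²) = 1/√0.09160 = 3.304; τ_1 = 11.33/3.304 = 3.429 ms.
Leg 2: speed unknown; τ_2 = 46.47/γ_2.
Total proper time: 3.429 + τ_2 = 17.36, so τ_2 = 17.36 − 3.429 = 13.93 ms.
γ_2 = 46.47/13.93 = 3.336; β = √(1 − 1/γ²) = √0.9101.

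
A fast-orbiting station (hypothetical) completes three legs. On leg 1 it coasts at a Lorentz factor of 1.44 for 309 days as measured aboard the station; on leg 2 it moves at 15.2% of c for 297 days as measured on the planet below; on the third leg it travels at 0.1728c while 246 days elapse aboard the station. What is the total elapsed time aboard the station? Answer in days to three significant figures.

τ = 849 days

Leg 1: 309 days is already measured aboard the station.
Leg 2: β = 0.152; γ = 1/√(1 − 0.152²) = 1/√0.9769 = 1.012; τ_2 = 297/1.012 = 293.5 days.
Leg 3: 246 days is already measured aboard the station.
Total: 309.0 + 293.5 + 246.0 days.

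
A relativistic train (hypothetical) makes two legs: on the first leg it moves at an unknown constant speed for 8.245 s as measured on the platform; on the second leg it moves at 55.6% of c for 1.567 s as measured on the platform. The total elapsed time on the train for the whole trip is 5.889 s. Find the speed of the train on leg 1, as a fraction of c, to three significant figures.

β = 0.831

Leg 1: speed unknown; τ_1 = 8.245/γ_1.
Leg 2: β = 0.556; γ = 1/√(1 − 0.556²) = 1/√0.6909 = 1.203; τ_2 = 1.567/1.203 = 1.302 s.
Total proper time: τ_1 + 1.302 = 5.889, so τ_1 = 5.889 − 1.302 = 4.587 s.
γ_1 = 8.245/4.587 = 1.798; β = √(1 − 1/γ²) = √0.6906.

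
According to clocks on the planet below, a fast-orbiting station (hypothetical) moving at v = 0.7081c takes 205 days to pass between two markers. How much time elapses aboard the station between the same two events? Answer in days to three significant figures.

γ = 1/√(1 − 0.7081²) = 1/√0.4986 = 1.416
The interval measured on the planet below is the dilated one; the clock aboard the station measures the proper time τ = Δt/γ = 205/1.416 days.

τ = 145 days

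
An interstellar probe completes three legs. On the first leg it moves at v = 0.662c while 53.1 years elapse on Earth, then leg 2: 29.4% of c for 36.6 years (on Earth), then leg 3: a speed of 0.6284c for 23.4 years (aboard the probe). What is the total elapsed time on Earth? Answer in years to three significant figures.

Leg 1: 53.1 years is already measured on Earth.
Leg 2: 36.6 years is already measured on Earth.
Leg 3: γ = 1/√(1 − 0.6284²) = 1/√0.6051 = 1.286; Δt_3 = 1.286 × 23.4 = 30.08 years.
Total: 53.10 + 36.60 + 30.08 years.

Δt = 120 years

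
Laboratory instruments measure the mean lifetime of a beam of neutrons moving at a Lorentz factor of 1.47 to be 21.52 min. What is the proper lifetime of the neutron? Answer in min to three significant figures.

γ = 1.47
The lab-frame lifetime is the dilated interval; the proper lifetime is τ₀ = Δt/γ = 21.52/1.470 min.

τ₀ = 14.6 min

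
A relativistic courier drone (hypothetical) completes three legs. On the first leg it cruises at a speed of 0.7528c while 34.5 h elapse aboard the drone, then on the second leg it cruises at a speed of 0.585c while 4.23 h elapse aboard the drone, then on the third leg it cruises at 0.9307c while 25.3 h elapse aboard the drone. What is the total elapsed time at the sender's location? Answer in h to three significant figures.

Δt = 127 h

Leg 1: γ = 1/√(1 − 0.7528²) = 1/√0.4333 = 1.519; Δt_1 = 1.519 × 34.5 = 52.41 h.
Leg 2: γ = 1/√(1 − 0.585²) = 1/√0.6578 = 1.233; Δt_2 = 1.233 × 4.23 = 5.216 h.
Leg 3: γ = 1/√(1 − 0.9307²) = 1/√0.1338 = 2.734; Δt_3 = 2.734 × 25.3 = 69.17 h.
Total: 52.41 + 5.216 + 69.17 h.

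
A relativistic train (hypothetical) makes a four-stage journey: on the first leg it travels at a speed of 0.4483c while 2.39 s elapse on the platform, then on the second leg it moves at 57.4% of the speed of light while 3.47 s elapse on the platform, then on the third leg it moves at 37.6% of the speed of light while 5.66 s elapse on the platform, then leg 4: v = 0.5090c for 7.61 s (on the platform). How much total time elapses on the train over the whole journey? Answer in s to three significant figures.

Leg 1: γ = 1/√(1 − 0.4483²) = 1/√0.7990 = 1.119; τ_1 = 2.39/1.119 = 2.136 s.
Leg 2: β = 0.574; γ = 1/√(1 − 0.574²) = 1/√0.6705 = 1.221; τ_2 = 3.47/1.221 = 2.841 s.
Leg 3: β = 0.376; γ = 1/√(1 − 0.376²) = 1/√0.8586 = 1.079; τ_3 = 5.66/1.079 = 5.245 s.
Leg 4: γ = 1/√(1 − 0.5090²) = 1/√0.7409 = 1.162; τ_4 = 7.61/1.162 = 6.550 s.
Total: 2.136 + 2.841 + 5.245 + 6.550 s.

τ = 16.8 s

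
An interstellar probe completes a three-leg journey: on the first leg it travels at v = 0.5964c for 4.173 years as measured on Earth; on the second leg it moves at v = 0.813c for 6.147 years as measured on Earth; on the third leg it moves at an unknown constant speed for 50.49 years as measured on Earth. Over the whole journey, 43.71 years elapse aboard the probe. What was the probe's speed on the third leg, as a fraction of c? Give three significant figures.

β = 0.685

Leg 1: γ = 1/√(1 − 0.5964²) = 1/√0.6443 = 1.246; τ_1 = 4.173/1.246 = 3.350 years.
Leg 2: γ = 1/√(1 − 0.813²) = 1/√0.3390 = 1.717; τ_2 = 6.147/1.717 = 3.579 years.
Leg 3: speed unknown; τ_3 = 50.49/γ_3.
Total proper time: 3.350 + 3.579 + τ_3 = 43.71, so τ_3 = 43.71 − 6.929 = 36.78 years.
γ_3 = 50.49/36.78 = 1.373; β = √(1 − 1/γ²) = √0.4693.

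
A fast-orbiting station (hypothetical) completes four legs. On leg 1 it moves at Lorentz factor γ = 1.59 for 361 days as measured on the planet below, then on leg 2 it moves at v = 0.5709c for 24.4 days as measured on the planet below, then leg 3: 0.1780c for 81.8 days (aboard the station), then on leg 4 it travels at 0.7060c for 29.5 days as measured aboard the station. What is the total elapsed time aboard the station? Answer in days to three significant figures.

Leg 1: γ = 1.59; τ_1 = 361/1.590 = 227.0 days.
Leg 2: γ = 1/√(1 − 0.5709²) = 1/√0.6741 = 1.218; τ_2 = 24.4/1.218 = 20.03 days.
Leg 3: 81.8 days is already measured aboard the station.
Leg 4: 29.5 days is already measured aboard the station.
Total: 227.0 + 20.03 + 81.80 + 29.50 days.

τ = 358 days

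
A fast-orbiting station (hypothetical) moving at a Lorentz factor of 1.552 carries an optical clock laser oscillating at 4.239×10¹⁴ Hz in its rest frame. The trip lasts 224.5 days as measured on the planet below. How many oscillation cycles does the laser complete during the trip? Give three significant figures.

N = 5.30×10²¹

γ = 1.552
The oscillator's own cycle count is N = f × τ where τ is the proper time aboard the station. τ = Δt/γ = 224.5/1.552 = 144.7 days = 1.250×10⁷ s.
N = 4.239×10¹⁴ × 1.250×10⁷ = 5.298×10²¹.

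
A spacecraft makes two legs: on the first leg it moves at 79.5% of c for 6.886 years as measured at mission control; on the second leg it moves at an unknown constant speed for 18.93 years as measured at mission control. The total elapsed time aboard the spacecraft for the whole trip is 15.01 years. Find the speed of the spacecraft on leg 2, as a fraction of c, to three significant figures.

β = 0.820

Leg 1: β = 0.795; γ = 1/√(1 − 0.795²) = 1/√0.3680 = 1.649; τ_1 = 6.886/1.649 = 4.177 years.
Leg 2: speed unknown; τ_2 = 18.93/γ_2.
Total proper time: 4.177 + τ_2 = 15.01, so τ_2 = 15.01 − 4.177 = 10.83 years.
γ_2 = 18.93/10.83 = 1.747; β = √(1 − 1/γ²) = √0.6725.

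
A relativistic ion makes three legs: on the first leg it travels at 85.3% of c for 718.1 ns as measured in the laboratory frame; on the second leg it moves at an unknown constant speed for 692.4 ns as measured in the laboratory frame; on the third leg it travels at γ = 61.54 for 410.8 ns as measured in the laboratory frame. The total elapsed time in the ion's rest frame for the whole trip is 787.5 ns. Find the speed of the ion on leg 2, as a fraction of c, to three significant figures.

β = 0.810

Leg 1: β = 0.853; γ = 1/√(1 − 0.853²) = 1/√0.2724 = 1.916; τ_1 = 718.1/1.916 = 374.8 ns.
Leg 2: speed unknown; τ_2 = 692.4/γ_2.
Leg 3: γ = 61.54; τ_3 = 410.8/61.54 = 6.675 ns.
Total proper time: 374.8 + τ_2 + 6.675 = 787.5, so τ_2 = 787.5 − 381.5 = 406.0 ns.
γ_2 = 692.4/406.0 = 1.705; β = √(1 − 1/γ²) = √0.6561.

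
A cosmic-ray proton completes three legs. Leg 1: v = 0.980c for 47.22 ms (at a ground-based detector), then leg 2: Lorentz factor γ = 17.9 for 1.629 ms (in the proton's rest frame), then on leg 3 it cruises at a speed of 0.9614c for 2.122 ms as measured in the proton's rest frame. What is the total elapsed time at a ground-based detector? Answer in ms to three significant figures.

Leg 1: 47.22 ms is already measured at a ground-based detector.
Leg 2: γ = 17.9; Δt_2 = 17.90 × 1.629 = 29.16 ms.
Leg 3: γ = 1/√(1 − 0.9614²) = 1/√0.07571 = 3.634; Δt_3 = 3.634 × 2.122 = 7.712 ms.
Total: 47.22 + 29.16 + 7.712 ms.

Δt = 84.1 ms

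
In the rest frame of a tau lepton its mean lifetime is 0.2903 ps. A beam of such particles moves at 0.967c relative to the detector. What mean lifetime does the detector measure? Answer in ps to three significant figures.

γ = 1/√(1 − 0.967²) = 1/√0.06491 = 3.925
The rest-frame lifetime is the proper time; the lab measures the dilated interval Δt = γτ₀ = 3.925 × 0.2903 ps.

Δt = 1.14 ps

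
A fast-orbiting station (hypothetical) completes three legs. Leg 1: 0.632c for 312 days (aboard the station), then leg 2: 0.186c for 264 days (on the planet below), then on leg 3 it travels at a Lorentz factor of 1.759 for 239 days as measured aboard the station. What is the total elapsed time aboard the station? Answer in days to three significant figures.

τ = 810 days

Leg 1: 312 days is already measured aboard the station.
Leg 2: γ = 1/√(1 − 0.186²) = 1/√0.9654 = 1.018; τ_2 = 264/1.018 = 259.4 days.
Leg 3: 239 days is already measured aboard the station.
Total: 312.0 + 259.4 + 239.0 days.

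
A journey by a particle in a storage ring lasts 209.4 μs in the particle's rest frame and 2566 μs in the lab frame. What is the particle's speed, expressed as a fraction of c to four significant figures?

The proper time is measured in the particle's rest frame (both events occur at the particle's location); Δt is measured in the lab frame. γ = Δt/τ = 2566/209.4 = 12.25.
β = √(1 − 1/γ²) = √(1 − 0.006659) = √0.9933

β = 0.9967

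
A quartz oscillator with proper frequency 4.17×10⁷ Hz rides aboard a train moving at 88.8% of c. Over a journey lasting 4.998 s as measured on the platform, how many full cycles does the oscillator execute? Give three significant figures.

β = 0.888; γ = 1/√(1 − 0.888²) = 1/√0.2115 = 2.175
The oscillator's own cycle count is N = f × τ where τ is the proper time on the train. τ = Δt/γ = 4.998/2.175 = 2.298 s = 2.298×10⁰ s.
N = 4.17×10⁷ × 2.298×10⁰ = 9.584×10⁷.

N = 9.58×10⁷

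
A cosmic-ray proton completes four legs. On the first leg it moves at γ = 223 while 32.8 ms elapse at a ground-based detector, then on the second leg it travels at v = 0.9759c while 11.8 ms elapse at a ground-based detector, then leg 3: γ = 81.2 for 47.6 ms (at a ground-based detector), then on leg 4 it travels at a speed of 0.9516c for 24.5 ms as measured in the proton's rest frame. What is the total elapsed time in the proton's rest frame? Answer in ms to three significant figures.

Leg 1: γ = 223; τ_1 = 32.8/223.0 = 0.1471 ms.
Leg 2: γ = 1/√(1 − 0.9759²) = 1/√0.04762 = 4.583; τ_2 = 11.8/4.583 = 2.575 ms.
Leg 3: γ = 81.2; τ_3 = 47.6/81.20 = 0.5862 ms.
Leg 4: 24.5 ms is already measured in the proton's rest frame.
Total: 0.1471 + 2.575 + 0.5862 + 24.50 ms.

τ = 27.8 ms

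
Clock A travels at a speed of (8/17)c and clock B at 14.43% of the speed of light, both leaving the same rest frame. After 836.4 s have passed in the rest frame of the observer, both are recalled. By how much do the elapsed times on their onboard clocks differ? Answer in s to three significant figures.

|τ_A − τ_B| = 89.6 s

A: γ = 1/√(1 − (8/17)²) = 17/15 ≈ 1.133; τ_A = 836.4/1.133 = 738.0 s.
B: β = 0.1443; γ = 1/√(1 − 0.1443²) = 1/√0.9792 = 1.011; τ_B = 836.4/1.011 = 827.6 s.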